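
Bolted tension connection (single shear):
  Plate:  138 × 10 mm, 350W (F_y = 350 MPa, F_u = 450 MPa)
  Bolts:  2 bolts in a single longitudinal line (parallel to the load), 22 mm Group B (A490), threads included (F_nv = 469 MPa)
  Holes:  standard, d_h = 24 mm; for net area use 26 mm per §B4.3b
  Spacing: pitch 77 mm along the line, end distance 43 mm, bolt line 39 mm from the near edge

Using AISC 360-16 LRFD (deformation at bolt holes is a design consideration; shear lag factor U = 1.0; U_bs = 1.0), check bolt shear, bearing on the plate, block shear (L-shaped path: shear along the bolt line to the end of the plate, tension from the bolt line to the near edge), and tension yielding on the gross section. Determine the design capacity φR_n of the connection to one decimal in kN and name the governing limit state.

Bolt shear: A_b = π(22)²/4 = 380.13 mm². φR_n = 0.75 × 469 × 380.13 × 2 × 1 = 267.4 kN.
Bearing (10 mm plate, F_u = 450 MPa): end bolts L_c = 43 − 24/2 = 31, R_n = min(1.2×31×10×450, 2.4×22×10×450) = 167.4 kN/bolt; interior L_c = 77 − 24 = 53, R_n = 237.6 kN/bolt. φR_n = 0.75 × (1×167.4 + 1×237.6) = 303.8 kN.
Block shear: shear path 1×[43+1×77] = 1×120 mm, A_gv = 1200, A_nv = 1×(120 − 1.5×26)×10 = 810 mm²; tension to near edge: (39 − 0.5×26)×10 = 260 mm². R_n = min(0.6×450×810, 0.6×350×1200) + 1.0×450×260 = min(218.7, 252) + 117 = 335.7 kN. φR_n = 0.75 × 335.7 = 251.8 kN.
Tension yield (gross): A_g = 138×10 = 1380 mm². φR_n = 0.90 × 350 × 1380 = 434.7 kN.
Governing: min(267.4, 303.8, 251.8, 434.7) = 251.8 kN → block shear.

251.8 kN (block shear governs)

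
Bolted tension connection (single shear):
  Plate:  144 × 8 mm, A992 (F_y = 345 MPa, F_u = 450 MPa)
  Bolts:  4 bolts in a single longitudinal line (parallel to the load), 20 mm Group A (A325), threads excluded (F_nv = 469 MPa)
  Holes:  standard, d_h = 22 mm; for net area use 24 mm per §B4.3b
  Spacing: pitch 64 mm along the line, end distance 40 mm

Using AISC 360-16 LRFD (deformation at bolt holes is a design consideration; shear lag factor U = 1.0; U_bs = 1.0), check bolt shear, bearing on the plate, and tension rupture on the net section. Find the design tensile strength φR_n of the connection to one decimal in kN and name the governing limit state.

324.0 kN (net-section rupture governs)

Bolt shear: A_b = π(20)²/4 = 314.16 mm². φR_n = 0.75 × 469 × 314.16 × 4 × 1 = 442.0 kN.
Bearing (8 mm plate, F_u = 450 MPa): end bolts L_c = 40 − 22/2 = 29, R_n = min(1.2×29×8×450, 2.4×20×8×450) = 125.28 kN/bolt; interior L_c = 64 − 22 = 42, R_n = 172.8 kN/bolt. φR_n = 0.75 × (1×125.28 + 3×172.8) = 482.8 kN.
Tension rupture (net): A_n = (144 − 1×24)×8 = 960 mm² (U = 1.0, A_e = A_n). φR_n = 0.75 × 450 × 960 = 324.0 kN.
Governing: min(442.0, 482.8, 324.0) = 324.0 kN → net-section rupture.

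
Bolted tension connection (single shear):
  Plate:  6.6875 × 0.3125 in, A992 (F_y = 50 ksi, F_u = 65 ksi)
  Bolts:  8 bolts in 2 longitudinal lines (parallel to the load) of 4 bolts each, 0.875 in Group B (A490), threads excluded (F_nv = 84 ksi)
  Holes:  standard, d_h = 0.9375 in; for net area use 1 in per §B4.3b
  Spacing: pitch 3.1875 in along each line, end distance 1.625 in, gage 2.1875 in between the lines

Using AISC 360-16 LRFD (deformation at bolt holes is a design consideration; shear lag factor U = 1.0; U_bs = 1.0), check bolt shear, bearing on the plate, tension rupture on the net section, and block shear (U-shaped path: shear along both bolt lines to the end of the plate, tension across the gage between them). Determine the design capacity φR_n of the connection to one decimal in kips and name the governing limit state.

Bolt shear: A_b = π(0.875)²/4 = 0.60132 in². φR_n = 0.75 × 84 × 0.60132 × 8 × 1 = 303.1 kips.
Bearing (0.3125 in plate, F_u = 65 ksi): end bolts L_c = 1.625 − 0.9375/2 = 1.15625, R_n = min(1.2×1.15625×0.3125×65, 2.4×0.875×0.3125×65) = 28.184 kips/bolt; interior L_c = 3.1875 − 0.9375 = 2.25, R_n = 42.656 kips/bolt. φR_n = 0.75 × (2×28.184 + 6×42.656) = 234.2 kips.
Tension rupture (net): A_n = (6.6875 − 2×1)×0.3125 = 1.4648 in² (U = 1.0, A_e = A_n). φR_n = 0.75 × 65 × 1.4648 = 71.4 kips.
Block shear: shear path 2×[1.625+3×3.1875] = 2×11.1875 in, A_gv = 6.9922, A_nv = 2×(11.1875 − 3.5×1)×0.3125 = 4.8047 in²; tension across gage: (2.1875 − 1×1)×0.3125 = 0.37109 in². R_n = min(0.6×65×4.8047, 0.6×50×6.9922) + 1.0×65×0.37109 = min(187.38, 209.77) + 24.121 = 211.5 kips. φR_n = 0.75 × 211.5 = 158.6 kips.
Governing: min(303.1, 234.2, 71.4, 158.6) = 71.4 kips → net-section rupture.

71.4 kips (net-section rupture governs)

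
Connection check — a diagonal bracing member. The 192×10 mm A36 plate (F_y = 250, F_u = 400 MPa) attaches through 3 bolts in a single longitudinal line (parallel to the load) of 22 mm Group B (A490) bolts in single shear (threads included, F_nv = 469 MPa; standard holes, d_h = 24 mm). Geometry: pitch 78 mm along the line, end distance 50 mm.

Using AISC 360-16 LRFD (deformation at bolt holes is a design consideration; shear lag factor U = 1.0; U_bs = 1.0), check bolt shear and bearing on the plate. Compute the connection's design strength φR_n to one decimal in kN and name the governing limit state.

Bolt shear: A_b = π(22)²/4 = 380.13 mm². φR_n = 0.75 × 469 × 380.13 × 3 × 1 = 401.1 kN.
Bearing (10 mm plate, F_u = 400 MPa): end bolts L_c = 50 − 24/2 = 38, R_n = min(1.2×38×10×400, 2.4×22×10×400) = 182.4 kN/bolt; interior L_c = 78 − 24 = 54, R_n = 211.2 kN/bolt. φR_n = 0.75 × (1×182.4 + 2×211.2) = 453.6 kN.
Governing: min(401.1, 453.6) = 401.1 kN → bolt shear.

401.1 kN (bolt shear governs)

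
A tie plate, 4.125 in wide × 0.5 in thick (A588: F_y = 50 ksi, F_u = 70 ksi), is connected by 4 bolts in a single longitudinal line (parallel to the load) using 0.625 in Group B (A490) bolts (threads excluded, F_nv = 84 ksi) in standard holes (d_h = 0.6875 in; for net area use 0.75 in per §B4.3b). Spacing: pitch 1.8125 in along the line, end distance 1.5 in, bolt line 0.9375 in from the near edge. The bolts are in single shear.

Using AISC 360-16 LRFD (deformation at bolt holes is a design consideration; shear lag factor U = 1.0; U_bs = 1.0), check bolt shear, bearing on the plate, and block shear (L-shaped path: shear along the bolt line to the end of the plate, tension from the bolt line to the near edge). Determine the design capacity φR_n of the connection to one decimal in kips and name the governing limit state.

77.3 kips (bolt shear governs)

Bolt shear: A_b = π(0.625)²/4 = 0.3068 in². φR_n = 0.75 × 84 × 0.3068 × 4 × 1 = 77.3 kips.
Bearing (0.5 in plate, F_u = 70 ksi): end bolts L_c = 1.5 − 0.6875/2 = 1.15625, R_n = min(1.2×1.15625×0.5×70, 2.4×0.625×0.5×70) = 48.563 kips/bolt; interior L_c = 1.8125 − 0.6875 = 1.125, R_n = 47.25 kips/bolt. φR_n = 0.75 × (1×48.563 + 3×47.25) = 142.7 kips.
Block shear: shear path 1×[1.5+3×1.8125] = 1×6.9375 in, A_gv = 3.4688, A_nv = 1×(6.9375 − 3.5×0.75)×0.5 = 2.1563 in²; tension to near edge: (0.9375 − 0.5×0.75)×0.5 = 0.28125 in². R_n = min(0.6×70×2.1563, 0.6×50×3.4688) + 1.0×70×0.28125 = min(90.565, 104.06) + 19.688 = 110.25 kips. φR_n = 0.75 × 110.25 = 82.7 kips.
Governing: min(77.3, 142.7, 82.7) = 77.3 kips → bolt shear.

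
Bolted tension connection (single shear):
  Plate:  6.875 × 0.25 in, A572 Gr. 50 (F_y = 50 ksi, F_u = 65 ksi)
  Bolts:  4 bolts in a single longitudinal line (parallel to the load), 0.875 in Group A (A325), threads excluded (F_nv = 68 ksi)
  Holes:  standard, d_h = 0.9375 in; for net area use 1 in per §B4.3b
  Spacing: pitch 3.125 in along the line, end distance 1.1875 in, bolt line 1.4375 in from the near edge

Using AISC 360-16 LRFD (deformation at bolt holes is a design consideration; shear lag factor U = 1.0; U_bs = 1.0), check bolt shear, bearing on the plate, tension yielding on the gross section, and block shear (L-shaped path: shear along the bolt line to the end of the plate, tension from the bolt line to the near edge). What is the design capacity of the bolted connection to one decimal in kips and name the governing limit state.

63.1 kips (block shear governs)

Bolt shear: A_b = π(0.875)²/4 = 0.60132 in². φR_n = 0.75 × 68 × 0.60132 × 4 × 1 = 122.7 kips.
Bearing (0.25 in plate, F_u = 65 ksi): end bolts L_c = 1.1875 − 0.9375/2 = 0.71875, R_n = min(1.2×0.71875×0.25×65, 2.4×0.875×0.25×65) = 14.016 kips/bolt; interior L_c = 3.125 − 0.9375 = 2.1875, R_n = 34.125 kips/bolt. φR_n = 0.75 × (1×14.016 + 3×34.125) = 87.3 kips.
Tension yield (gross): A_g = 6.875×0.25 = 1.7188 in². φR_n = 0.90 × 50 × 1.7188 = 77.3 kips.
Block shear: shear path 1×[1.1875+3×3.125] = 1×10.5625 in, A_gv = 2.6406, A_nv = 1×(10.5625 − 3.5×1)×0.25 = 1.7656 in²; tension to near edge: (1.4375 − 0.5×1)×0.25 = 0.23438 in². R_n = min(0.6×65×1.7656, 0.6×50×2.6406) + 1.0×65×0.23438 = min(68.858, 79.218) + 15.235 = 84.093 kips. φR_n = 0.75 × 84.093 = 63.1 kips.
Governing: min(122.7, 87.3, 77.3, 63.1) = 63.1 kips → block shear.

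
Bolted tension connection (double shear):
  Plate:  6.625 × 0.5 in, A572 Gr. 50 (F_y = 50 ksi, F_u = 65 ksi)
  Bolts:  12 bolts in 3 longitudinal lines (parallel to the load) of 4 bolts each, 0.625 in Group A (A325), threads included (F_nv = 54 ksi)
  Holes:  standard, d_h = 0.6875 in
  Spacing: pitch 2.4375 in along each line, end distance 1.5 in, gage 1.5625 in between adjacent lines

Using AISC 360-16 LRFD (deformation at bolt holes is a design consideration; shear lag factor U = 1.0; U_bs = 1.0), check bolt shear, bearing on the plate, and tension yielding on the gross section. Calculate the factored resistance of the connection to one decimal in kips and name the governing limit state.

149.1 kips (gross-section yield governs)

Bolt shear: A_b = π(0.625)²/4 = 0.3068 in². φR_n = 0.75 × 54 × 0.3068 × 12 × 2 = 298.2 kips.
Bearing (0.5 in plate, F_u = 65 ksi): end bolts L_c = 1.5 − 0.6875/2 = 1.15625, R_n = min(1.2×1.15625×0.5×65, 2.4×0.625×0.5×65) = 45.094 kips/bolt; interior L_c = 2.4375 − 0.6875 = 1.75, R_n = 48.75 kips/bolt. φR_n = 0.75 × (3×45.094 + 9×48.75) = 430.5 kips.
Tension yield (gross): A_g = 6.625×0.5 = 3.3125 in². φR_n = 0.90 × 50 × 3.3125 = 149.1 kips.
Governing: min(298.2, 430.5, 149.1) = 149.1 kips → gross-section yield.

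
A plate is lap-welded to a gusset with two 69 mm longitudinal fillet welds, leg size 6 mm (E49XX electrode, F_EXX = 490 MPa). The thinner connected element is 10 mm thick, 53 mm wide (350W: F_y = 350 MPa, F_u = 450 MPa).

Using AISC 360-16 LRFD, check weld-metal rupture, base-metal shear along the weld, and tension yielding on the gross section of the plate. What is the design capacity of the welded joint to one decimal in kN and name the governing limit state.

Weld metal: throat = 0.707×6 = 4.242 mm, L = 2×69 = 138 mm. φR_n = 0.75 × 0.6 × 490 × 4.242 × 138 = 129.1 kN.
Base metal shear (10 mm plate): yield φR_n = 1.0×0.6×350×10×138 = 289.8 kN; rupture φR_n = 0.75×0.6×450×10×138 = 279.5 kN; take 279.5 kN (rupture).
Tension yield (gross): A_g = 53×10 = 530 mm². φR_n = 0.90 × 350 × 530 = 167.0 kN.
Governing: min(129.1, 279.5, 167.0) = 129.1 kN → weld metal.

129.1 kN (weld metal governs)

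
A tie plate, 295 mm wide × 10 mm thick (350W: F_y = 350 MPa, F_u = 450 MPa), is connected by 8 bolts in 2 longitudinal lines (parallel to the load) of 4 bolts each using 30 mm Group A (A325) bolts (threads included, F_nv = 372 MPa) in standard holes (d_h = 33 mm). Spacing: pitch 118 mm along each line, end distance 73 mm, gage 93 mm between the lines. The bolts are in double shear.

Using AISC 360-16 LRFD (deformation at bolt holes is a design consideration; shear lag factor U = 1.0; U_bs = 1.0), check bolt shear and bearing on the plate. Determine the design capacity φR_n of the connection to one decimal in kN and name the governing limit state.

1915.7 kN (bearing governs)

Bolt shear: A_b = π(30)²/4 = 706.86 mm². φR_n = 0.75 × 372 × 706.86 × 8 × 2 = 3155.4 kN.
Bearing (10 mm plate, F_u = 450 MPa): end bolts L_c = 73 − 33/2 = 56.5, R_n = min(1.2×56.5×10×450, 2.4×30×10×450) = 305.1 kN/bolt; interior L_c = 118 − 33 = 85, R_n = 324 kN/bolt. φR_n = 0.75 × (2×305.1 + 6×324) = 1915.7 kN.
Governing: min(3155.4, 1915.7) = 1915.7 kN → bearing.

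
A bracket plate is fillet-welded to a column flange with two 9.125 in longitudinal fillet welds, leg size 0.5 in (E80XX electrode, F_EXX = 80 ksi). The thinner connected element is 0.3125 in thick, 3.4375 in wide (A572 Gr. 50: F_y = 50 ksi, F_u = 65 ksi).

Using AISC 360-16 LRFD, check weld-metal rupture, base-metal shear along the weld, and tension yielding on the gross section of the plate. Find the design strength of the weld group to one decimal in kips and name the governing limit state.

48.3 kips (gross-section yield governs)

Weld metal: throat = 0.707×0.5 = 0.3535 in, L = 2×9.125 = 18.25 in. φR_n = 0.75 × 0.6 × 80 × 0.3535 × 18.25 = 232.2 kips.
Base metal shear (0.3125 in plate): yield φR_n = 1.0×0.6×50×0.3125×18.25 = 171.1 kips; rupture φR_n = 0.75×0.6×65×0.3125×18.25 = 166.8 kips; take 166.8 kips (rupture).
Tension yield (gross): A_g = 3.4375×0.3125 = 1.0742 in². φR_n = 0.90 × 50 × 1.0742 = 48.3 kips.
Governing: min(232.2, 166.8, 48.3) = 48.3 kips → gross-section yield.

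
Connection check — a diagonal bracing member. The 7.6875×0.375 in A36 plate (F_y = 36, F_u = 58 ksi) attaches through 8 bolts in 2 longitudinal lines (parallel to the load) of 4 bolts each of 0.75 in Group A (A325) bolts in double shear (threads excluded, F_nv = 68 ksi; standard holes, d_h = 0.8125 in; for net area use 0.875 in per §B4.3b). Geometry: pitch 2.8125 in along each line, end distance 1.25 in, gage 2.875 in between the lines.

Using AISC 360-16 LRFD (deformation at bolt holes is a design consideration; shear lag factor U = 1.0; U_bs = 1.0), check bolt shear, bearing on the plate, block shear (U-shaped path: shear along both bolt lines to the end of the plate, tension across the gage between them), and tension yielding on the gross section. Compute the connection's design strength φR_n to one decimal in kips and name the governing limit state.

93.4 kips (gross-section yield governs)

Bolt shear: A_b = π(0.75)²/4 = 0.44179 in². φR_n = 0.75 × 68 × 0.44179 × 8 × 2 = 360.5 kips.
Bearing (0.375 in plate, F_u = 58 ksi): end bolts L_c = 1.25 − 0.8125/2 = 0.84375, R_n = min(1.2×0.84375×0.375×58, 2.4×0.75×0.375×58) = 22.022 kips/bolt; interior L_c = 2.8125 − 0.8125 = 2, R_n = 39.15 kips/bolt. φR_n = 0.75 × (2×22.022 + 6×39.15) = 209.2 kips.
Block shear: shear path 2×[1.25+3×2.8125] = 2×9.6875 in, A_gv = 7.2656, A_nv = 2×(9.6875 − 3.5×0.875)×0.375 = 4.9688 in²; tension across gage: (2.875 − 1×0.875)×0.375 = 0.75 in². R_n = min(0.6×58×4.9688, 0.6×36×7.2656) + 1.0×58×0.75 = min(172.91, 156.94) + 43.5 = 200.44 kips. φR_n = 0.75 × 200.44 = 150.3 kips.
Tension yield (gross): A_g = 7.6875×0.375 = 2.8828 in². φR_n = 0.90 × 36 × 2.8828 = 93.4 kips.
Governing: min(360.5, 209.2, 150.3, 93.4) = 93.4 kips → gross-section yield.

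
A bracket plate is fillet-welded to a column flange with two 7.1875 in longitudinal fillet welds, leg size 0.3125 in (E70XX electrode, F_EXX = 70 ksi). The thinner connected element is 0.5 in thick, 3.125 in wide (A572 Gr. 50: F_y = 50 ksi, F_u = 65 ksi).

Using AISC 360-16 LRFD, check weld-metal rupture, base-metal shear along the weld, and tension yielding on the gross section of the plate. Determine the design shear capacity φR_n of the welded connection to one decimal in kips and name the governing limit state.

Weld metal: throat = 0.707×0.3125 = 0.22094 in, L = 2×7.1875 = 14.375 in. φR_n = 0.75 × 0.6 × 70 × 0.22094 × 14.375 = 100.0 kips.
Base metal shear (0.5 in plate): yield φR_n = 1.0×0.6×50×0.5×14.375 = 215.6 kips; rupture φR_n = 0.75×0.6×65×0.5×14.375 = 210.2 kips; take 210.2 kips (rupture).
Tension yield (gross): A_g = 3.125×0.5 = 1.5625 in². φR_n = 0.90 × 50 × 1.5625 = 70.3 kips.
Governing: min(100.0, 210.2, 70.3) = 70.3 kips → gross-section yield.

70.3 kips (gross-section yield governs)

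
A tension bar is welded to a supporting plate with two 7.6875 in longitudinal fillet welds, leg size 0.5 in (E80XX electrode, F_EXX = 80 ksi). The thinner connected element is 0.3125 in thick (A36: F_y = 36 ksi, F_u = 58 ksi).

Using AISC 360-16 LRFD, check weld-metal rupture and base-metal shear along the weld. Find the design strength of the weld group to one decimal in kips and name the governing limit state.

103.8 kips (base-metal shear governs)

Weld metal: throat = 0.707×0.5 = 0.3535 in, L = 2×7.6875 = 15.375 in. φR_n = 0.75 × 0.6 × 80 × 0.3535 × 15.375 = 195.7 kips.
Base metal shear (0.3125 in plate): yield φR_n = 1.0×0.6×36×0.3125×15.375 = 103.8 kips; rupture φR_n = 0.75×0.6×58×0.3125×15.375 = 125.4 kips; take 103.8 kips (yield).
Governing: min(195.7, 103.8) = 103.8 kips → base-metal shear.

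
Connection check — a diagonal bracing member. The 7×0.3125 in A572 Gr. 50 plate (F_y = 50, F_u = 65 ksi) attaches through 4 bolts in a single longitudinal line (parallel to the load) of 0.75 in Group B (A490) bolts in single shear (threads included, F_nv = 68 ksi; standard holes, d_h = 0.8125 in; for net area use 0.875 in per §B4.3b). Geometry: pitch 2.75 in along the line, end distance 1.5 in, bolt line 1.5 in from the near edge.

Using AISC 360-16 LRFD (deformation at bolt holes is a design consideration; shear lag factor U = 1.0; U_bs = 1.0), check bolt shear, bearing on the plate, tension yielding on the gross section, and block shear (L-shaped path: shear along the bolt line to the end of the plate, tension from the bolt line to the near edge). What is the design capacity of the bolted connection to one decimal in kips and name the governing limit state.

Bolt shear: A_b = π(0.75)²/4 = 0.44179 in². φR_n = 0.75 × 68 × 0.44179 × 4 × 1 = 90.1 kips.
Bearing (0.3125 in plate, F_u = 65 ksi): end bolts L_c = 1.5 − 0.8125/2 = 1.09375, R_n = min(1.2×1.09375×0.3125×65, 2.4×0.75×0.3125×65) = 26.66 kips/bolt; interior L_c = 2.75 − 0.8125 = 1.9375, R_n = 36.563 kips/bolt. φR_n = 0.75 × (1×26.66 + 3×36.563) = 102.3 kips.
Tension yield (gross): A_g = 7×0.3125 = 2.1875 in². φR_n = 0.90 × 50 × 2.1875 = 98.4 kips.
Block shear: shear path 1×[1.5+3×2.75] = 1×9.75 in, A_gv = 3.0469, A_nv = 1×(9.75 − 3.5×0.875)×0.3125 = 2.0898 in²; tension to near edge: (1.5 − 0.5×0.875)×0.3125 = 0.33203 in². R_n = min(0.6×65×2.0898, 0.6×50×3.0469) + 1.0×65×0.33203 = min(81.502, 91.407) + 21.582 = 103.08 kips. φR_n = 0.75 × 103.08 = 77.3 kips.
Governing: min(90.1, 102.3, 98.4, 77.3) = 77.3 kips → block shear.

77.3 kips (block shear governs)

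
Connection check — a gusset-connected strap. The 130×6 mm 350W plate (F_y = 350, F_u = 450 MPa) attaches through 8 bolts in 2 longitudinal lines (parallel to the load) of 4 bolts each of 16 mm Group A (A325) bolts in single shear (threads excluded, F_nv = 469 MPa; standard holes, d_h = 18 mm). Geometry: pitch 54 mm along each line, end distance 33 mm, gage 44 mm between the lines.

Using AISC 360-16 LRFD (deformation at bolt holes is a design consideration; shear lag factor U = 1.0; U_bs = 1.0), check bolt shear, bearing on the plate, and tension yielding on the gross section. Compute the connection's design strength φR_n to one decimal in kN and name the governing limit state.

Bolt shear: A_b = π(16)²/4 = 201.06 mm². φR_n = 0.75 × 469 × 201.06 × 8 × 1 = 565.8 kN.
Bearing (6 mm plate, F_u = 450 MPa): end bolts L_c = 33 − 18/2 = 24, R_n = min(1.2×24×6×450, 2.4×16×6×450) = 77.76 kN/bolt; interior L_c = 54 − 18 = 36, R_n = 103.68 kN/bolt. φR_n = 0.75 × (2×77.76 + 6×103.68) = 583.2 kN.
Tension yield (gross): A_g = 130×6 = 780 mm². φR_n = 0.90 × 350 × 780 = 245.7 kN.
Governing: min(565.8, 583.2, 245.7) = 245.7 kN → gross-section yield.

245.7 kN (gross-section yield governs)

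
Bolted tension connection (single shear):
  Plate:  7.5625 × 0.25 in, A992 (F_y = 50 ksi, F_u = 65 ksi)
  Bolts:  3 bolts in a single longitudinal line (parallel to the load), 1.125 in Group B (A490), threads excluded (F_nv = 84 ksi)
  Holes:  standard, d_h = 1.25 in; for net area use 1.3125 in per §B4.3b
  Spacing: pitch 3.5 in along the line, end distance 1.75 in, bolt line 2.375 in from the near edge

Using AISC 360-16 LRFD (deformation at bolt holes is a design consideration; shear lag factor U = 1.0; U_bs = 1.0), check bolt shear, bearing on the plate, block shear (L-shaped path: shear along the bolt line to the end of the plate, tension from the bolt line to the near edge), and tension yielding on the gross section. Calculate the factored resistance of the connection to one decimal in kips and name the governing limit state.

Bolt shear: A_b = π(1.125)²/4 = 0.99402 in². φR_n = 0.75 × 84 × 0.99402 × 3 × 1 = 187.9 kips.
Bearing (0.25 in plate, F_u = 65 ksi): end bolts L_c = 1.75 − 1.25/2 = 1.125, R_n = min(1.2×1.125×0.25×65, 2.4×1.125×0.25×65) = 21.938 kips/bolt; interior L_c = 3.5 − 1.25 = 2.25, R_n = 43.875 kips/bolt. φR_n = 0.75 × (1×21.938 + 2×43.875) = 82.3 kips.
Block shear: shear path 1×[1.75+2×3.5] = 1×8.75 in, A_gv = 2.1875, A_nv = 1×(8.75 − 2.5×1.3125)×0.25 = 1.3672 in²; tension to near edge: (2.375 − 0.5×1.3125)×0.25 = 0.42969 in². R_n = min(0.6×65×1.3672, 0.6×50×2.1875) + 1.0×65×0.42969 = min(53.321, 65.625) + 27.93 = 81.251 kips. φR_n = 0.75 × 81.251 = 60.9 kips.
Tension yield (gross): A_g = 7.5625×0.25 = 1.8906 in². φR_n = 0.90 × 50 × 1.8906 = 85.1 kips.
Governing: min(187.9, 82.3, 60.9, 85.1) = 60.9 kips → block shear.

60.9 kips (block shear governs)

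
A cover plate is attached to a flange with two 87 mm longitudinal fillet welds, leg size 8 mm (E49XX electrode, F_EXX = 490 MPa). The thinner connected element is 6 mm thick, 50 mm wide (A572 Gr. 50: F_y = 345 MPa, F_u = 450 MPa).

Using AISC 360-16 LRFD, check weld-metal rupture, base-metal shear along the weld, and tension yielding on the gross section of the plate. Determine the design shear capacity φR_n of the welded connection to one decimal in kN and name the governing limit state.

Weld metal: throat = 0.707×8 = 5.656 mm, L = 2×87 = 174 mm. φR_n = 0.75 × 0.6 × 490 × 5.656 × 174 = 217.0 kN.
Base metal shear (6 mm plate): yield φR_n = 1.0×0.6×345×6×174 = 216.1 kN; rupture φR_n = 0.75×0.6×450×6×174 = 211.4 kN; take 211.4 kN (rupture).
Tension yield (gross): A_g = 50×6 = 300 mm². φR_n = 0.90 × 345 × 300 = 93.2 kN.
Governing: min(217.0, 211.4, 93.2) = 93.2 kN → gross-section yield.

93.2 kN (gross-section yield governs)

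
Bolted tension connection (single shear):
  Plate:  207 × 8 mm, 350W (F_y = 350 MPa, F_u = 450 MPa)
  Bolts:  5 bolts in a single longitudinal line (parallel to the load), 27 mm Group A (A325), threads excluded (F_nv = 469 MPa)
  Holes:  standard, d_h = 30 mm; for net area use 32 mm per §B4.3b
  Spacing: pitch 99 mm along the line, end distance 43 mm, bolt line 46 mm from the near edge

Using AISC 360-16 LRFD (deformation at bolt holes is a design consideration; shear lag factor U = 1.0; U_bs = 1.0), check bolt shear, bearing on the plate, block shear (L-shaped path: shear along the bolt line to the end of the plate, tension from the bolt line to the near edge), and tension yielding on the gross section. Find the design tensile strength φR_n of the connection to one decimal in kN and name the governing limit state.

Bolt shear: A_b = π(27)²/4 = 572.56 mm². φR_n = 0.75 × 469 × 572.56 × 5 × 1 = 1007.0 kN.
Bearing (8 mm plate, F_u = 450 MPa): end bolts L_c = 43 − 30/2 = 28, R_n = min(1.2×28×8×450, 2.4×27×8×450) = 120.96 kN/bolt; interior L_c = 99 − 30 = 69, R_n = 233.28 kN/bolt. φR_n = 0.75 × (1×120.96 + 4×233.28) = 790.6 kN.
Block shear: shear path 1×[43+4×99] = 1×439 mm, A_gv = 3512, A_nv = 1×(439 − 4.5×32)×8 = 2360 mm²; tension to near edge: (46 − 0.5×32)×8 = 240 mm². R_n = min(0.6×450×2360, 0.6×350×3512) + 1.0×450×240 = min(637.2, 737.52) + 108 = 745.2 kN. φR_n = 0.75 × 745.2 = 558.9 kN.
Tension yield (gross): A_g = 207×8 = 1656 mm². φR_n = 0.90 × 350 × 1656 = 521.6 kN.
Governing: min(1007.0, 790.6, 558.9, 521.6) = 521.6 kN → gross-section yield.

521.6 kN (gross-section yield governs)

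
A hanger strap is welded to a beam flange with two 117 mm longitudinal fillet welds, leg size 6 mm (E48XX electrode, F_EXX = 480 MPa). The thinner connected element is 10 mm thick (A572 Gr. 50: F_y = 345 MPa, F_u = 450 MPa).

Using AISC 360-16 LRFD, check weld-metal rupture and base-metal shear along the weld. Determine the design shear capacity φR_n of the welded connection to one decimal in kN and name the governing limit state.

Weld metal: throat = 0.707×6 = 4.242 mm, L = 2×117 = 234 mm. φR_n = 0.75 × 0.6 × 480 × 4.242 × 234 = 214.4 kN.
Base metal shear (10 mm plate): yield φR_n = 1.0×0.6×345×10×234 = 484.4 kN; rupture φR_n = 0.75×0.6×450×10×234 = 473.9 kN; take 473.9 kN (rupture).
Governing: min(214.4, 473.9) = 214.4 kN → weld metal.

214.4 kN (weld metal governs)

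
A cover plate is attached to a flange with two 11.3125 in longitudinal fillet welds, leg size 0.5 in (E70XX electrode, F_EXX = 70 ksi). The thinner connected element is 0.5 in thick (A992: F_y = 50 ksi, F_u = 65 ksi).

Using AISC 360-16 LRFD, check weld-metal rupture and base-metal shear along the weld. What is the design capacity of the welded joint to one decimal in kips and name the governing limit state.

251.9 kips (weld metal governs)

Weld metal: throat = 0.707×0.5 = 0.3535 in, L = 2×11.3125 = 22.625 in. φR_n = 0.75 × 0.6 × 70 × 0.3535 × 22.625 = 251.9 kips.
Base metal shear (0.5 in plate): yield φR_n = 1.0×0.6×50×0.5×22.625 = 339.4 kips; rupture φR_n = 0.75×0.6×65×0.5×22.625 = 330.9 kips; take 330.9 kips (rupture).
Governing: min(251.9, 330.9) = 251.9 kips → weld metal.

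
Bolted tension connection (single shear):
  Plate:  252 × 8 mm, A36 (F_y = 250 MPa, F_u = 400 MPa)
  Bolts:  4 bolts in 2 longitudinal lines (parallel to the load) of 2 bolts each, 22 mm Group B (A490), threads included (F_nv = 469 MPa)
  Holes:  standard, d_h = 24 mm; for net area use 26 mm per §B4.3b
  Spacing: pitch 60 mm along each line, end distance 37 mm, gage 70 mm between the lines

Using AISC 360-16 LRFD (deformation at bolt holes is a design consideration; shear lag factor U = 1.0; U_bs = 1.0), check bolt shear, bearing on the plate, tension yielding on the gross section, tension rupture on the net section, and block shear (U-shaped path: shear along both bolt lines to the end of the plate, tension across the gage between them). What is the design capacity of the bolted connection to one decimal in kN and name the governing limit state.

Bolt shear: A_b = π(22)²/4 = 380.13 mm². φR_n = 0.75 × 469 × 380.13 × 4 × 1 = 534.8 kN.
Bearing (8 mm plate, F_u = 400 MPa): end bolts L_c = 37 − 24/2 = 25, R_n = min(1.2×25×8×400, 2.4×22×8×400) = 96 kN/bolt; interior L_c = 60 − 24 = 36, R_n = 138.24 kN/bolt. φR_n = 0.75 × (2×96 + 2×138.24) = 351.4 kN.
Tension yield (gross): A_g = 252×8 = 2016 mm². φR_n = 0.90 × 250 × 2016 = 453.6 kN.
Tension rupture (net): A_n = (252 − 2×26)×8 = 1600 mm² (U = 1.0, A_e = A_n). φR_n = 0.75 × 400 × 1600 = 480.0 kN.
Block shear: shear path 2×[37+1×60] = 2×97 mm, A_gv = 1552, A_nv = 2×(97 − 1.5×26)×8 = 928 mm²; tension across gage: (70 − 1×26)×8 = 352 mm². R_n = min(0.6×400×928, 0.6×250×1552) + 1.0×400×352 = min(222.72, 232.8) + 140.8 = 363.52 kN. φR_n = 0.75 × 363.52 = 272.6 kN.
Governing: min(534.8, 351.4, 453.6, 480.0, 272.6) = 272.6 kN → block shear.

272.6 kN (block shear governs)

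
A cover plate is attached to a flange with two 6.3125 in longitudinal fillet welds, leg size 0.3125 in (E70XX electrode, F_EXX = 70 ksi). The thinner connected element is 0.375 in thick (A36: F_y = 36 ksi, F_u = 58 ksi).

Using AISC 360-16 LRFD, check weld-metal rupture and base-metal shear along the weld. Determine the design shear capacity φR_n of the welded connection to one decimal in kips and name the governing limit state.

Weld metal: throat = 0.707×0.3125 = 0.22094 in, L = 2×6.3125 = 12.625 in. φR_n = 0.75 × 0.6 × 70 × 0.22094 × 12.625 = 87.9 kips.
Base metal shear (0.375 in plate): yield φR_n = 1.0×0.6×36×0.375×12.625 = 102.3 kips; rupture φR_n = 0.75×0.6×58×0.375×12.625 = 123.6 kips; take 102.3 kips (yield).
Governing: min(87.9, 102.3) = 87.9 kips → weld metal.

87.9 kips (weld metal governs)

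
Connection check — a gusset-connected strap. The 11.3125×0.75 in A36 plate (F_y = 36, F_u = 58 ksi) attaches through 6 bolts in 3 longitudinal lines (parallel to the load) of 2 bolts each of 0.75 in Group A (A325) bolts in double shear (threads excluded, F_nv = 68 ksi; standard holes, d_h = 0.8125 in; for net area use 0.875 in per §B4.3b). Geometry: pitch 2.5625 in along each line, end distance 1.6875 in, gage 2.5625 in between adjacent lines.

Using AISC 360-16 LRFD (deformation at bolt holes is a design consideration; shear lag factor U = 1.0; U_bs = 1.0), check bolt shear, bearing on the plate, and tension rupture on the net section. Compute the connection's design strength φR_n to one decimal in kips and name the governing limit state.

Bolt shear: A_b = π(0.75)²/4 = 0.44179 in². φR_n = 0.75 × 68 × 0.44179 × 6 × 2 = 270.4 kips.
Bearing (0.75 in plate, F_u = 58 ksi): end bolts L_c = 1.6875 − 0.8125/2 = 1.28125, R_n = min(1.2×1.28125×0.75×58, 2.4×0.75×0.75×58) = 66.881 kips/bolt; interior L_c = 2.5625 − 0.8125 = 1.75, R_n = 78.3 kips/bolt. φR_n = 0.75 × (3×66.881 + 3×78.3) = 326.7 kips.
Tension rupture (net): A_n = (11.3125 − 3×0.875)×0.75 = 6.5156 in² (U = 1.0, A_e = A_n). φR_n = 0.75 × 58 × 6.5156 = 283.4 kips.
Governing: min(270.4, 326.7, 283.4) = 270.4 kips → bolt shear.

270.4 kips (bolt shear governs)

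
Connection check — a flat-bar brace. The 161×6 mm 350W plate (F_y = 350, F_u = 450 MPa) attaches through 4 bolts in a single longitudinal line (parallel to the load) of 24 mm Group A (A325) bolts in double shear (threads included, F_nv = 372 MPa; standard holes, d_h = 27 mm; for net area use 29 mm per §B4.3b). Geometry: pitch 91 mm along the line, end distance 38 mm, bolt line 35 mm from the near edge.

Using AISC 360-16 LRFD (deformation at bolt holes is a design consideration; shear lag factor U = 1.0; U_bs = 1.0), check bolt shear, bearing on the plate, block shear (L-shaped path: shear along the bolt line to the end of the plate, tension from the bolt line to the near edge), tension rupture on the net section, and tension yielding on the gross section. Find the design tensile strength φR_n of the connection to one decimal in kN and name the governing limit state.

Bolt shear: A_b = π(24)²/4 = 452.39 mm². φR_n = 0.75 × 372 × 452.39 × 4 × 2 = 1009.7 kN.
Bearing (6 mm plate, F_u = 450 MPa): end bolts L_c = 38 − 27/2 = 24.5, R_n = min(1.2×24.5×6×450, 2.4×24×6×450) = 79.38 kN/bolt; interior L_c = 91 − 27 = 64, R_n = 155.52 kN/bolt. φR_n = 0.75 × (1×79.38 + 3×155.52) = 409.5 kN.
Block shear: shear path 1×[38+3×91] = 1×311 mm, A_gv = 1866, A_nv = 1×(311 − 3.5×29)×6 = 1257 mm²; tension to near edge: (35 − 0.5×29)×6 = 123 mm². R_n = min(0.6×450×1257, 0.6×350×1866) + 1.0×450×123 = min(339.39, 391.86) + 55.35 = 394.74 kN. φR_n = 0.75 × 394.74 = 296.1 kN.
Tension rupture (net): A_n = (161 − 1×29)×6 = 792 mm² (U = 1.0, A_e = A_n). φR_n = 0.75 × 450 × 792 = 267.3 kN.
Tension yield (gross): A_g = 161×6 = 966 mm². φR_n = 0.90 × 350 × 966 = 304.3 kN.
Governing: min(1009.7, 409.5, 296.1, 267.3, 304.3) = 267.3 kN → net-section rupture.

267.3 kN (net-section rupture governs)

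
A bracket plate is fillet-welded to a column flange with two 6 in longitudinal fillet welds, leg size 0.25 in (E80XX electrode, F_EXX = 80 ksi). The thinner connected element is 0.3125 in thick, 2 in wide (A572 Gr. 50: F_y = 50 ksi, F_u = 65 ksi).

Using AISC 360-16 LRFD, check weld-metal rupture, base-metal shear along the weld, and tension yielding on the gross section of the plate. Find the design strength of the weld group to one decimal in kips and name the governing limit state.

28.1 kips (gross-section yield governs)

Weld metal: throat = 0.707×0.25 = 0.17675 in, L = 2×6 = 12 in. φR_n = 0.75 × 0.6 × 80 × 0.17675 × 12 = 76.4 kips.
Base metal shear (0.3125 in plate): yield φR_n = 1.0×0.6×50×0.3125×12 = 112.5 kips; rupture φR_n = 0.75×0.6×65×0.3125×12 = 109.7 kips; take 109.7 kips (rupture).
Tension yield (gross): A_g = 2×0.3125 = 0.625 in². φR_n = 0.90 × 50 × 0.625 = 28.1 kips.
Governing: min(76.4, 109.7, 28.1) = 28.1 kips → gross-section yield.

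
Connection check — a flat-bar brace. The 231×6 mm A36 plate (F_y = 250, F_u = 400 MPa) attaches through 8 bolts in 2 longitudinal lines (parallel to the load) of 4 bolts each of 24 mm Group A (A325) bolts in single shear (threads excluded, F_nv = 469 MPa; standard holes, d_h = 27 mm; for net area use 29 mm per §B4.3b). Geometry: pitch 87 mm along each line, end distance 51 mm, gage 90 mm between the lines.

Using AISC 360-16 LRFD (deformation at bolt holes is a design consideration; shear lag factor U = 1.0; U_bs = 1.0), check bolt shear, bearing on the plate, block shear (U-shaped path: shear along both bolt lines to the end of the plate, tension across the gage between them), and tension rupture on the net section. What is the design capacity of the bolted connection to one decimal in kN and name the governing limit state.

Bolt shear: A_b = π(24)²/4 = 452.39 mm². φR_n = 0.75 × 469 × 452.39 × 8 × 1 = 1273.0 kN.
Bearing (6 mm plate, F_u = 400 MPa): end bolts L_c = 51 − 27/2 = 37.5, R_n = min(1.2×37.5×6×400, 2.4×24×6×400) = 108 kN/bolt; interior L_c = 87 − 27 = 60, R_n = 138.24 kN/bolt. φR_n = 0.75 × (2×108 + 6×138.24) = 784.1 kN.
Block shear: shear path 2×[51+3×87] = 2×312 mm, A_gv = 3744, A_nv = 2×(312 − 3.5×29)×6 = 2526 mm²; tension across gage: (90 − 1×29)×6 = 366 mm². R_n = min(0.6×400×2526, 0.6×250×3744) + 1.0×400×366 = min(606.24, 561.6) + 146.4 = 708 kN. φR_n = 0.75 × 708 = 531.0 kN.
Tension rupture (net): A_n = (231 − 2×29)×6 = 1038 mm² (U = 1.0, A_e = A_n). φR_n = 0.75 × 400 × 1038 = 311.4 kN.
Governing: min(1273.0, 784.1, 531.0, 311.4) = 311.4 kN → net-section rupture.

311.4 kN (net-section rupture governs)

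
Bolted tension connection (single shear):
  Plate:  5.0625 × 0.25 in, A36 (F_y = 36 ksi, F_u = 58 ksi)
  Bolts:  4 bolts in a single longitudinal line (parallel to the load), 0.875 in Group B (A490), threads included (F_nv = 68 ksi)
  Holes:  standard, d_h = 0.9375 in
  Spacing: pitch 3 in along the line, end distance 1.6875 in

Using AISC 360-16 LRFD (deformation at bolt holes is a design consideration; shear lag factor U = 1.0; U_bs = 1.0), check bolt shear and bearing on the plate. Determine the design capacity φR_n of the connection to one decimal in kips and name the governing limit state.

84.4 kips (bearing governs)

Bolt shear: A_b = π(0.875)²/4 = 0.60132 in². φR_n = 0.75 × 68 × 0.60132 × 4 × 1 = 122.7 kips.
Bearing (0.25 in plate, F_u = 58 ksi): end bolts L_c = 1.6875 − 0.9375/2 = 1.21875, R_n = min(1.2×1.21875×0.25×58, 2.4×0.875×0.25×58) = 21.206 kips/bolt; interior L_c = 3 − 0.9375 = 2.0625, R_n = 30.45 kips/bolt. φR_n = 0.75 × (1×21.206 + 3×30.45) = 84.4 kips.
Governing: min(122.7, 84.4) = 84.4 kips → bearing.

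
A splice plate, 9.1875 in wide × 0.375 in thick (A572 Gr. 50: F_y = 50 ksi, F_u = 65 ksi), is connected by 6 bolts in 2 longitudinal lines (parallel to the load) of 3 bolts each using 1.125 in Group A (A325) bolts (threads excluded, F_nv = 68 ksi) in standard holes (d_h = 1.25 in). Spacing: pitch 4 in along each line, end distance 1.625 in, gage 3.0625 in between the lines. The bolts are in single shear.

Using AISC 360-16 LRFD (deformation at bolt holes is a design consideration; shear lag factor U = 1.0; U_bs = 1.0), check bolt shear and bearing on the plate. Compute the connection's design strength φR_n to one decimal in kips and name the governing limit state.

Bolt shear: A_b = π(1.125)²/4 = 0.99402 in². φR_n = 0.75 × 68 × 0.99402 × 6 × 1 = 304.2 kips.
Bearing (0.375 in plate, F_u = 65 ksi): end bolts L_c = 1.625 − 1.25/2 = 1, R_n = min(1.2×1×0.375×65, 2.4×1.125×0.375×65) = 29.25 kips/bolt; interior L_c = 4 − 1.25 = 2.75, R_n = 65.813 kips/bolt. φR_n = 0.75 × (2×29.25 + 4×65.813) = 241.3 kips.
Governing: min(304.2, 241.3) = 241.3 kips → bearing.

241.3 kips (bearing governs)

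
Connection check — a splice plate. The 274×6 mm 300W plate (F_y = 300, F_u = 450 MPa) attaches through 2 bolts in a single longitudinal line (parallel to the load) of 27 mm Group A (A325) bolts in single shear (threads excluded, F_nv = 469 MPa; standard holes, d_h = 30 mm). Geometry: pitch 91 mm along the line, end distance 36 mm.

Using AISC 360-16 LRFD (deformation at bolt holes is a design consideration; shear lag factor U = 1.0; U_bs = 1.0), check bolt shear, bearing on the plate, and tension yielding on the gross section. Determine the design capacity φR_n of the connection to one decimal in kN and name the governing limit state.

Bolt shear: A_b = π(27)²/4 = 572.56 mm². φR_n = 0.75 × 469 × 572.56 × 2 × 1 = 402.8 kN.
Bearing (6 mm plate, F_u = 450 MPa): end bolts L_c = 36 − 30/2 = 21, R_n = min(1.2×21×6×450, 2.4×27×6×450) = 68.04 kN/bolt; interior L_c = 91 − 30 = 61, R_n = 174.96 kN/bolt. φR_n = 0.75 × (1×68.04 + 1×174.96) = 182.3 kN.
Tension yield (gross): A_g = 274×6 = 1644 mm². φR_n = 0.90 × 300 × 1644 = 443.9 kN.
Governing: min(402.8, 182.3, 443.9) = 182.3 kN → bearing.

182.3 kN (bearing governs)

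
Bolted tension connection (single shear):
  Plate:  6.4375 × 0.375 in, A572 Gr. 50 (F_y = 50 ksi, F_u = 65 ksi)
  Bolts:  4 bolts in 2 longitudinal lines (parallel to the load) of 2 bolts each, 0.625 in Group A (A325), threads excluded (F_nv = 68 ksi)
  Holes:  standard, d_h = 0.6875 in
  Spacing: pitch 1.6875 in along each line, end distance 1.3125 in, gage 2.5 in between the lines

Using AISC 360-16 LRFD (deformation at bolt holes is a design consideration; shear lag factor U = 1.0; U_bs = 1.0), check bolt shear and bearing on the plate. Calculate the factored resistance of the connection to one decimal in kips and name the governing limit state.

62.6 kips (bolt shear governs)

Bolt shear: A_b = π(0.625)²/4 = 0.3068 in². φR_n = 0.75 × 68 × 0.3068 × 4 × 1 = 62.6 kips.
Bearing (0.375 in plate, F_u = 65 ksi): end bolts L_c = 1.3125 − 0.6875/2 = 0.96875, R_n = min(1.2×0.96875×0.375×65, 2.4×0.625×0.375×65) = 28.336 kips/bolt; interior L_c = 1.6875 − 0.6875 = 1, R_n = 29.25 kips/bolt. φR_n = 0.75 × (2×28.336 + 2×29.25) = 86.4 kips.
Governing: min(62.6, 86.4) = 62.6 kips → bolt shear.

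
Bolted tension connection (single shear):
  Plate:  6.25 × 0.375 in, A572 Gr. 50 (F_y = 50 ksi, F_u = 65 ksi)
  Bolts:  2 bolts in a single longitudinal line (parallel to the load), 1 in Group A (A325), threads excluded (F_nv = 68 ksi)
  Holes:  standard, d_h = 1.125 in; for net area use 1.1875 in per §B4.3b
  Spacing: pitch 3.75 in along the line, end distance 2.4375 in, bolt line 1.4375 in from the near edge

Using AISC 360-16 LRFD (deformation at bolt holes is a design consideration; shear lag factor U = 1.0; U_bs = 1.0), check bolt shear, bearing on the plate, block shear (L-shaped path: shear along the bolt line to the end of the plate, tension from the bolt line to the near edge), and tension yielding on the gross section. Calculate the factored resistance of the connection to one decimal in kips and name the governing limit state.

63.8 kips (block shear governs)

Bolt shear: A_b = π(1)²/4 = 0.7854 in². φR_n = 0.75 × 68 × 0.7854 × 2 × 1 = 80.1 kips.
Bearing (0.375 in plate, F_u = 65 ksi): end bolts L_c = 2.4375 − 1.125/2 = 1.875, R_n = min(1.2×1.875×0.375×65, 2.4×1×0.375×65) = 54.844 kips/bolt; interior L_c = 3.75 − 1.125 = 2.625, R_n = 58.5 kips/bolt. φR_n = 0.75 × (1×54.844 + 1×58.5) = 85.0 kips.
Block shear: shear path 1×[2.4375+1×3.75] = 1×6.1875 in, A_gv = 2.3203, A_nv = 1×(6.1875 − 1.5×1.1875)×0.375 = 1.6523 in²; tension to near edge: (1.4375 − 0.5×1.1875)×0.375 = 0.31641 in². R_n = min(0.6×65×1.6523, 0.6×50×2.3203) + 1.0×65×0.31641 = min(64.44, 69.609) + 20.567 = 85.007 kips. φR_n = 0.75 × 85.007 = 63.8 kips.
Tension yield (gross): A_g = 6.25×0.375 = 2.3438 in². φR_n = 0.90 × 50 × 2.3438 = 105.5 kips.
Governing: min(80.1, 85.0, 63.8, 105.5) = 63.8 kips → block shear.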